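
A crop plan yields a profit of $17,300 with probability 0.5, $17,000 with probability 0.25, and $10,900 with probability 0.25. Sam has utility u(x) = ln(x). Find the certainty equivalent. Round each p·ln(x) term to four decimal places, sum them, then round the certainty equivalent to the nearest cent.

E[u] = 0.5·ln(17300) + 0.25·ln(17000) + 0.25·ln(10900) = 4.8792 + 2.4352 + 2.3241 = 9.6385
CE = e^9.6385 ≈ 15344.31

$15,344.31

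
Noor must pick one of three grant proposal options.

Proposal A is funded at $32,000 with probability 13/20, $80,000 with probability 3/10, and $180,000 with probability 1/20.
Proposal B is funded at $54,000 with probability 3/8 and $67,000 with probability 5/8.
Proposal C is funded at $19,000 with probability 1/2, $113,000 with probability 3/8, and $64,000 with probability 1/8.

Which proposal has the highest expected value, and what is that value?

Proposal B ($62,125)

Proposal A = 13/20 × 32000 + 3/10 × 80000 + 1/20 × 180000 = 20800 + 24000 + 9000 = 53800
Proposal B = 3/8 × 54000 + 5/8 × 67000 = 20250 + 41875 = 62125
Proposal C = 1/2 × 19000 + 3/8 × 113000 + 1/8 × 64000 = 9500 + 42375 + 8000 = 59875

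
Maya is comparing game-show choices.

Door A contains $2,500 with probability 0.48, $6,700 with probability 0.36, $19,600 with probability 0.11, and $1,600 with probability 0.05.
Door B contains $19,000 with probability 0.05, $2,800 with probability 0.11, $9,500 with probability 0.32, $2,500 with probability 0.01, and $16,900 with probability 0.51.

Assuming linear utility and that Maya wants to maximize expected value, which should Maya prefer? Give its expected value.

Door B ($12,942)

Door A = 0.48 × 2500 + 0.36 × 6700 + 0.11 × 19600 + 0.05 × 1600 = 1200 + 2412 + 2156 + 80 = 5848
Door B = 0.05 × 19000 + 0.11 × 2800 + 0.32 × 9500 + 0.01 × 2500 + 0.51 × 16900 = 950 + 308 + 3040 + 25 + 8619 = 12942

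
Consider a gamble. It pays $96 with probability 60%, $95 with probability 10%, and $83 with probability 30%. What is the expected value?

$92

EV = 0.6 × 96 + 0.1 × 95 + 0.3 × 83 = 57.6 + 9.5 + 24.9 = 92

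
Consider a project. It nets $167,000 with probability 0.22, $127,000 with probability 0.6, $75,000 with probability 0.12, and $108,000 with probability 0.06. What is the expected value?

$128,420

EV = 0.22 × 167000 + 0.6 × 127000 + 0.12 × 75000 + 0.06 × 108000 = 36740 + 76200 + 9000 + 6480 = 128420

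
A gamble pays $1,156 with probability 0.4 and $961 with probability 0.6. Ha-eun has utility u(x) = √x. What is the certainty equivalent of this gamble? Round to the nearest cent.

$1,036.84

E[u] = 0.4·√1156 + 0.6·√961 = 0.4·34 + 0.6·31 = 32.2
CE = (32.2)² = 1036.84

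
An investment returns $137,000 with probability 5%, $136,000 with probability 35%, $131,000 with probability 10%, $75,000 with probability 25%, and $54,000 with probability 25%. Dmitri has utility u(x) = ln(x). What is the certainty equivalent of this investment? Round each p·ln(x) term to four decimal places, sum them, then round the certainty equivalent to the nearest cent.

E[u] = 0.05·ln(137000) + 0.35·ln(136000) + 0.1·ln(131000) + 0.25·ln(75000) + 0.25·ln(54000) = 0.5914 + 4.1371 + 1.1783 + 2.8063 + 2.7242 = 11.4373
CE = e^11.4373 ≈ 92716.34

$92,716.34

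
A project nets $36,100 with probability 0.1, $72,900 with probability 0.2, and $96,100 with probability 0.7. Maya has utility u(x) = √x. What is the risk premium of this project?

$1,360

E[u] = 0.1·√36100 + 0.2·√72900 + 0.7·√96100 = 0.1·190 + 0.2·270 + 0.7·310 = 290
CE = (290)² = 84100
Risk premium = EV − CE = 85460 − 84100 = 1360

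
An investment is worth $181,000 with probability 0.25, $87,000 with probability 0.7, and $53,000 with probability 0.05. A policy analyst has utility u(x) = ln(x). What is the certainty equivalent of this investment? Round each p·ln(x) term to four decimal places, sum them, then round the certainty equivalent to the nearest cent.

$101,935.95

E[u] = 0.25·ln(181000) + 0.7·ln(87000) + 0.05·ln(53000) = 3.0266 + 7.9616 + 0.5439 = 11.5321
CE = e^11.5321 ≈ 101935.95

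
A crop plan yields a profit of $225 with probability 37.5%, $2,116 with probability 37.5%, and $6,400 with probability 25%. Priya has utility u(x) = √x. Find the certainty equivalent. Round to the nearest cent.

$1,838.27

E[u] = 0.375·√225 + 0.375·√2116 + 0.25·√6400 = 0.375·15 + 0.375·46 + 0.25·80 = 42.875
CE = (42.875)² = 1838.265625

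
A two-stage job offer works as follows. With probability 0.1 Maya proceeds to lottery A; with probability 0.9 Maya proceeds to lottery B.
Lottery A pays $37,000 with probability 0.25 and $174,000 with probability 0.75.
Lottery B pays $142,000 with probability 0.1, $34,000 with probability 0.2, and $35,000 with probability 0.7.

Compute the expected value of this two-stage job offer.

$54,925

EV(A) = 0.25 × 37000 + 0.75 × 174000 = 9250 + 130500 = 139750
EV(B) = 0.1 × 142000 + 0.2 × 34000 + 0.7 × 35000 = 14200 + 6800 + 24500 = 45500
Overall = 0.1 × 139750 + 0.9 × 45500 = 13975 + 40950 = 54925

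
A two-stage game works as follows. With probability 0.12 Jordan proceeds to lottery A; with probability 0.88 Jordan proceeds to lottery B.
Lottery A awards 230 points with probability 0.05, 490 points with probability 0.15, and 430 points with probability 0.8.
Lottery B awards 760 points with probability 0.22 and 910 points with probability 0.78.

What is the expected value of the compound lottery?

823.24 points

EV(A) = 0.05 × 230 + 0.15 × 490 + 0.8 × 430 = 11.5 + 73.5 + 344 = 429
EV(B) = 0.22 × 760 + 0.78 × 910 = 167.2 + 709.8 = 877
Overall = 0.12 × 429 + 0.88 × 877 = 51.48 + 771.76 = 823.24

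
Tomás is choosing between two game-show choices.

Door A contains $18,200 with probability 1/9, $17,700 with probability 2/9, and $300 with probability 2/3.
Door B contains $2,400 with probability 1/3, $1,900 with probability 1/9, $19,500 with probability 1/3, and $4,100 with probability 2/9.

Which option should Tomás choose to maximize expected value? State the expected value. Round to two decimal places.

Door A = 1/9 × 18200 + 2/9 × 17700 + 2/3 × 300 = 2022.2222 + 3933.3333 + 200 = 6155.5556
Door B = 1/3 × 2400 + 1/9 × 1900 + 1/3 × 19500 + 2/9 × 4100 = 800 + 211.1111 + 6500 + 911.1111 = 8422.2222

Door B ($8,422.22)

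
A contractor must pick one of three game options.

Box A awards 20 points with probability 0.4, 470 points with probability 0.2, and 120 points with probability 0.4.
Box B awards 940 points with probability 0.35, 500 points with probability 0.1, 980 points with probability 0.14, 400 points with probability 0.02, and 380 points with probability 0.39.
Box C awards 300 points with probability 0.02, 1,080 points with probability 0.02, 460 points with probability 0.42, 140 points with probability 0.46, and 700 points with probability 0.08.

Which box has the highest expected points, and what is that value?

Box A = 0.4 × 20 + 0.2 × 470 + 0.4 × 120 = 8 + 94 + 48 = 150
Box B = 0.35 × 940 + 0.1 × 500 + 0.14 × 980 + 0.02 × 400 + 0.39 × 380 = 329 + 50 + 137.2 + 8 + 148.2 = 672.4
Box C = 0.02 × 300 + 0.02 × 1080 + 0.42 × 460 + 0.46 × 140 + 0.08 × 700 = 6 + 21.6 + 193.2 + 64.4 + 56 = 341.2

Box B (672.4 points)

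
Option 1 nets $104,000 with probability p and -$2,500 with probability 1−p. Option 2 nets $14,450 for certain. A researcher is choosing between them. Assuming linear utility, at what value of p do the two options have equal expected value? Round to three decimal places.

p·104000 + (1−p)·(-2500) = 14450
106500p − 2500 = 14450
p = (14450 + 2500) / 106500

p = 0.159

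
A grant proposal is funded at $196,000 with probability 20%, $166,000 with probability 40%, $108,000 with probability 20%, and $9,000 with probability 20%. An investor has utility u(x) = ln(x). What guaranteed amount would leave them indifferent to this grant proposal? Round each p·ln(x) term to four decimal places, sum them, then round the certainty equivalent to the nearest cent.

E[u] = 0.2·ln(196000) + 0.4·ln(166000) + 0.2·ln(108000) + 0.2·ln(9000) = 2.4372 + 4.8079 + 2.3180 + 1.8210 = 11.3841
CE = e^11.3841 ≈ 87912.74

$87,912.74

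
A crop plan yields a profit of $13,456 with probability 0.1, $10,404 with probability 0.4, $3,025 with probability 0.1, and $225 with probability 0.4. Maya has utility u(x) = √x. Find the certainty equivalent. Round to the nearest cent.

$4,083.21

E[u] = 0.1·√13456 + 0.4·√10404 + 0.1·√3025 + 0.4·√225 = 0.1·116 + 0.4·102 + 0.1·55 + 0.4·15 = 63.9
CE = (63.9)² = 4083.21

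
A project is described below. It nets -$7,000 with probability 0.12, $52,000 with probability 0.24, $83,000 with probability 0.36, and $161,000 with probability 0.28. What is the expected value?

EV = 0.12 × (-7000) + 0.24 × 52000 + 0.36 × 83000 + 0.28 × 161000 = -840 + 12480 + 29880 + 45080 = 86600

$86,600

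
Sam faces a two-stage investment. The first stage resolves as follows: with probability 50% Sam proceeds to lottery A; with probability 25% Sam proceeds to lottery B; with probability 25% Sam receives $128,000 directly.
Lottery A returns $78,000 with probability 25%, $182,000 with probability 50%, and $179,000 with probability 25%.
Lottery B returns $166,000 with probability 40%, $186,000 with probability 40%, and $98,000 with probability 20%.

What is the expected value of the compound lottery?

EV(A) = 0.25 × 78000 + 0.5 × 182000 + 0.25 × 179000 = 19500 + 91000 + 44750 = 155250
EV(B) = 0.4 × 166000 + 0.4 × 186000 + 0.2 × 98000 = 66400 + 74400 + 19600 = 160400
Branch C: 128000 (certain)
Overall = 0.5 × 155250 + 0.25 × 160400 + 0.25 × 128000 = 77625 + 40100 + 32000 = 149725

$149,725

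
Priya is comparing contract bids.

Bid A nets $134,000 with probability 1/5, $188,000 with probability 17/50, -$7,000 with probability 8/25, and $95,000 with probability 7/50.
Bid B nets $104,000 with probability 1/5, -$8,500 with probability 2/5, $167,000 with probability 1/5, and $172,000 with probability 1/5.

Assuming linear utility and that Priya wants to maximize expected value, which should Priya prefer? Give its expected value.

Bid A = 1/5 × 134000 + 17/50 × 188000 + 8/25 × (-7000) + 7/50 × 95000 = 26800 + 63920 − 2240 + 13300 = 101780
Bid B = 1/5 × 104000 + 2/5 × (-8500) + 1/5 × 167000 + 1/5 × 172000 = 20800 − 3400 + 33400 + 34400 = 85200

Bid A ($101,780)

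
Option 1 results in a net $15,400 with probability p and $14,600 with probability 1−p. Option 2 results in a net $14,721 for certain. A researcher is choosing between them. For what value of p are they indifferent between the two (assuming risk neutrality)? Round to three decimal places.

p = 0.151

p·15400 + (1−p)·14600 = 14721
800p + 14600 = 14721
p = (14721 − 14600) / 800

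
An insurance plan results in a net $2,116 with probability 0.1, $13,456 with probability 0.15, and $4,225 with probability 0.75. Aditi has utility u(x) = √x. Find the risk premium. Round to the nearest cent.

$393.19

E[u] = 0.1·√2116 + 0.15·√13456 + 0.75·√4225 = 0.1·46 + 0.15·116 + 0.75·65 = 70.75
CE = (70.75)² = 5005.5625
Risk premium = EV − CE = 5398.75 − 5005.5625 = 393.1875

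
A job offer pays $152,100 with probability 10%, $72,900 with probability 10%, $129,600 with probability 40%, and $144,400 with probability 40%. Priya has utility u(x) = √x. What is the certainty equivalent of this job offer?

$131,044

E[u] = 0.1·√152100 + 0.1·√72900 + 0.4·√129600 + 0.4·√144400 = 0.1·390 + 0.1·270 + 0.4·360 + 0.4·380 = 362
CE = (362)² = 131044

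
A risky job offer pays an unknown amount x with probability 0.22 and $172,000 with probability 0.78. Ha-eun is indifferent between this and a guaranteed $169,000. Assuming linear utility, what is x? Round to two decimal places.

x = $158,363.64

0.22·x + 0.78·172000 = 169000
0.22·x = 169000 − 134160 = 34840
x = 34840 / 0.22 = 158363.6364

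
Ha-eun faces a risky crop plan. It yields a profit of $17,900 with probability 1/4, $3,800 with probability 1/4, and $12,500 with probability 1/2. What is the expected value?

EV = 1/4 × 17900 + 1/4 × 3800 + 1/2 × 12500 = 4475 + 950 + 6250 = 11675

$11,675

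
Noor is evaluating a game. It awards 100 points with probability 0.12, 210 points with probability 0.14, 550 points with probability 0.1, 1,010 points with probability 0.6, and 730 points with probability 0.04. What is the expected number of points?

731.6 points

EV = 0.12 × 100 + 0.14 × 210 + 0.1 × 550 + 0.6 × 1010 + 0.04 × 730 = 12 + 29.4 + 55 + 606 + 29.2 = 731.6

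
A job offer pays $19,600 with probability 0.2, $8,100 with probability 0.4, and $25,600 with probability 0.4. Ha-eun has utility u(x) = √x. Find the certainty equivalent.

$16,384

E[u] = 0.2·√19600 + 0.4·√8100 + 0.4·√25600 = 0.2·140 + 0.4·90 + 0.4·160 = 128
CE = (128)² = 16384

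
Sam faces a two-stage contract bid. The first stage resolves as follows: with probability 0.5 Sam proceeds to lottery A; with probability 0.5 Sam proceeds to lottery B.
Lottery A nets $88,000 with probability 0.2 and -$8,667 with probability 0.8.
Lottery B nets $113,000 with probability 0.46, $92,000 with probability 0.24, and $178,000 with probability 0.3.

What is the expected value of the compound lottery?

EV(A) = 0.2 × 88000 + 0.8 × (-8667) = 17600 − 6933.6 = 10666.4
EV(B) = 0.46 × 113000 + 0.24 × 92000 + 0.3 × 178000 = 51980 + 22080 + 53400 = 127460
Overall = 0.5 × 10666.4 + 0.5 × 127460 = 5333.2 + 63730 = 69063.2

$69,063.20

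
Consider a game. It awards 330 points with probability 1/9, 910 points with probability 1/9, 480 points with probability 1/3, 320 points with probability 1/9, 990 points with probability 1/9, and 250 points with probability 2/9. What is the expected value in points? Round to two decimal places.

EV = 1/9 × 330 + 1/9 × 910 + 1/3 × 480 + 1/9 × 320 + 1/9 × 990 + 2/9 × 250 = 36.6667 + 101.1111 + 160 + 35.5556 + 110 + 55.5556 = 498.8889

498.89 points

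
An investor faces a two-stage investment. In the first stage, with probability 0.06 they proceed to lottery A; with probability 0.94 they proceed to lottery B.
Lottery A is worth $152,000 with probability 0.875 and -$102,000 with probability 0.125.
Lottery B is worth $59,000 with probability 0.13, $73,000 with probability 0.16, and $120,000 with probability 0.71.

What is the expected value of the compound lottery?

EV(A) = 0.875 × 152000 + 0.125 × (-102000) = 133000 − 12750 = 120250
EV(B) = 0.13 × 59000 + 0.16 × 73000 + 0.71 × 120000 = 7670 + 11680 + 85200 = 104550
Overall = 0.06 × 120250 + 0.94 × 104550 = 7215 + 98277 = 105492

$105,492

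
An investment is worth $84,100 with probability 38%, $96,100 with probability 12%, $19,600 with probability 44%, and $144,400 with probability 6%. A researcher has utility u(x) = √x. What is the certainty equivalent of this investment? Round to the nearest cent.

$53,731.24

E[u] = 0.38·√84100 + 0.12·√96100 + 0.44·√19600 + 0.06·√144400 = 0.38·290 + 0.12·310 + 0.44·140 + 0.06·380 = 231.8
CE = (231.8)² = 53731.24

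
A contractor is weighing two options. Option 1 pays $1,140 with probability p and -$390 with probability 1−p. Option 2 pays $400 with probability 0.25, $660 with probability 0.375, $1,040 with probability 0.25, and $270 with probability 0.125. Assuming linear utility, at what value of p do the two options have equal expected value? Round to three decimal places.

p = 0.674

EV(Option 2) = 0.25 × 400 + 0.375 × 660 + 0.25 × 1040 + 0.125 × 270 = 100 + 247.5 + 260 + 33.75 = 641.25
p·1140 + (1−p)·(-390) = 641.25
1530p − 390 = 641.25
p = (641.25 + 390) / 1530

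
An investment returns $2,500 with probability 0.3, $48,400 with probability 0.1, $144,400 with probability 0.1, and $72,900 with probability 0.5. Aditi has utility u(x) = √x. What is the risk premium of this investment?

$12,380

E[u] = 0.3·√2500 + 0.1·√48400 + 0.1·√144400 + 0.5·√72900 = 0.3·50 + 0.1·220 + 0.1·380 + 0.5·270 = 210
CE = (210)² = 44100
Risk premium = EV − CE = 56480 − 44100 = 12380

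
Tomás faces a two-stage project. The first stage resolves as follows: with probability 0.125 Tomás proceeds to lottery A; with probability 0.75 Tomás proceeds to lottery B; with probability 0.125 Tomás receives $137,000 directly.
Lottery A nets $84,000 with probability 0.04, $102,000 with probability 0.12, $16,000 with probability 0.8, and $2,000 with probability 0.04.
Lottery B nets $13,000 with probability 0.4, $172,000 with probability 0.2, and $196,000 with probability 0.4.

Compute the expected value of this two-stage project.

$109,185

EV(A) = 0.04 × 84000 + 0.12 × 102000 + 0.8 × 16000 + 0.04 × 2000 = 3360 + 12240 + 12800 + 80 = 28480
EV(B) = 0.4 × 13000 + 0.2 × 172000 + 0.4 × 196000 = 5200 + 34400 + 78400 = 118000
Branch C: 137000 (certain)
Overall = 0.125 × 28480 + 0.75 × 118000 + 0.125 × 137000 = 3560 + 88500 + 17125 = 109185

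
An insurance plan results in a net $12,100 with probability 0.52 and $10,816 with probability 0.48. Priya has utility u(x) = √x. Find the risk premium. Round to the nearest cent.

E[u] = 0.52·√12100 + 0.48·√10816 = 0.52·110 + 0.48·104 = 107.12
CE = (107.12)² = 11474.6944
Risk premium = EV − CE = 11483.68 − 11474.6944 = 8.9856

$8.99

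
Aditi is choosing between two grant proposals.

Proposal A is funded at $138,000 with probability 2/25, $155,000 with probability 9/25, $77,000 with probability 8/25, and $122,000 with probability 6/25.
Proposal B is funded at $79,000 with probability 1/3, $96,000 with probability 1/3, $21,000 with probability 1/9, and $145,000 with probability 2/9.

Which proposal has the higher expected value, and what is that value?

Proposal A ($120,760)

Proposal A = 2/25 × 138000 + 9/25 × 155000 + 8/25 × 77000 + 6/25 × 122000 = 11040 + 55800 + 24640 + 29280 = 120760
Proposal B = 1/3 × 79000 + 1/3 × 96000 + 1/9 × 21000 + 2/9 × 145000 = 26333.3333 + 32000 + 2333.3333 + 32222.2222 = 92888.8889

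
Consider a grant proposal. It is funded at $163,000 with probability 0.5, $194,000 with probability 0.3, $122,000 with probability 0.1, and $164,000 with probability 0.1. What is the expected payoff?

EV = 0.5 × 163000 + 0.3 × 194000 + 0.1 × 122000 + 0.1 × 164000 = 81500 + 58200 + 12200 + 16400 = 168300

$168,300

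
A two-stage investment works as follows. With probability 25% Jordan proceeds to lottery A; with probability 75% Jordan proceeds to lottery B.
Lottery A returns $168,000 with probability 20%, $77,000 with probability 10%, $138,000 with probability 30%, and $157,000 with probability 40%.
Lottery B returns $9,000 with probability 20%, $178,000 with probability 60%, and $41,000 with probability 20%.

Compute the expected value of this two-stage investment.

EV(A) = 0.2 × 168000 + 0.1 × 77000 + 0.3 × 138000 + 0.4 × 157000 = 33600 + 7700 + 41400 + 62800 = 145500
EV(B) = 0.2 × 9000 + 0.6 × 178000 + 0.2 × 41000 = 1800 + 106800 + 8200 = 116800
Overall = 0.25 × 145500 + 0.75 × 116800 = 36375 + 87600 = 123975

$123,975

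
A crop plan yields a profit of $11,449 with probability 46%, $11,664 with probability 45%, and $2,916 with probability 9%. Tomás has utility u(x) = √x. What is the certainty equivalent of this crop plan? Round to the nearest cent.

$10,543.18

E[u] = 0.46·√11449 + 0.45·√11664 + 0.09·√2916 = 0.46·107 + 0.45·108 + 0.09·54 = 102.68
CE = (102.68)² = 10543.1824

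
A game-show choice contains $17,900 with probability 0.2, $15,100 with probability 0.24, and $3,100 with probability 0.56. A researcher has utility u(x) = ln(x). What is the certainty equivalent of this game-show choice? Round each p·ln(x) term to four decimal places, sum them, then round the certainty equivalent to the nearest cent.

$6,436.88

E[u] = 0.2·ln(17900) + 0.24·ln(15100) + 0.56·ln(3100) = 1.9585 + 2.3094 + 4.5019 = 8.7698
CE = e^8.7698 ≈ 6436.88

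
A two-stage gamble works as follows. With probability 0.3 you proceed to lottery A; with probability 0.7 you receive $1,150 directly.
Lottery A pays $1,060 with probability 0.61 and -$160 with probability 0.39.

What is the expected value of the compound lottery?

$980.26

EV(A) = 0.61 × 1060 + 0.39 × (-160) = 646.6 − 62.4 = 584.2
Branch B: 1150 (certain)
Overall = 0.3 × 584.2 + 0.7 × 1150 = 175.26 + 805 = 980.26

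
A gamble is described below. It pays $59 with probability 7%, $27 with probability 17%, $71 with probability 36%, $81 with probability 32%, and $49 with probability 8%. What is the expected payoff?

$64.12

EV = 0.07 × 59 + 0.17 × 27 + 0.36 × 71 + 0.32 × 81 + 0.08 × 49 = 4.13 + 4.59 + 25.56 + 25.92 + 3.92 = 64.12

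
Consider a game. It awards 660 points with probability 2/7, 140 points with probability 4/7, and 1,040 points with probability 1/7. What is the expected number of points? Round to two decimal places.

EV = 2/7 × 660 + 4/7 × 140 + 1/7 × 1040 = 188.5714 + 80 + 148.5714 = 417.1429

417.14 points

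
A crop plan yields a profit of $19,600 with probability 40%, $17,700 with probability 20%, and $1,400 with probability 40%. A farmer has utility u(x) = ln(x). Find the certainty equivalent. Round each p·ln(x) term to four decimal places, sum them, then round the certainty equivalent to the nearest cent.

E[u] = 0.4·ln(19600) + 0.2·ln(17700) + 0.4·ln(1400) = 3.9533 + 1.9563 + 2.8977 = 8.8073
CE = e^8.8073 ≈ 6682.85

$6,682.85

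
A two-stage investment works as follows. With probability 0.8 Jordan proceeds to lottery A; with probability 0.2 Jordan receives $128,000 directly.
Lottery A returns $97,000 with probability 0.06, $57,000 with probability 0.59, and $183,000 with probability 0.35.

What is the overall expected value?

EV(A) = 0.06 × 97000 + 0.59 × 57000 + 0.35 × 183000 = 5820 + 33630 + 64050 = 103500
Branch B: 128000 (certain)
Overall = 0.8 × 103500 + 0.2 × 128000 = 82800 + 25600 = 108400

$108,400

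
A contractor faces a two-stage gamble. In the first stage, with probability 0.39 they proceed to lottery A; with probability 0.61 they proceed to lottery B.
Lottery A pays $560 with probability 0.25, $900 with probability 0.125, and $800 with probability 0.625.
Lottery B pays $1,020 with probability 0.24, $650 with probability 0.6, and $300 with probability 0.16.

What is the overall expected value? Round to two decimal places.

$709.98

EV(A) = 0.25 × 560 + 0.125 × 900 + 0.625 × 800 = 140 + 112.5 + 500 = 752.5
EV(B) = 0.24 × 1020 + 0.6 × 650 + 0.16 × 300 = 244.8 + 390 + 48 = 682.8
Overall = 0.39 × 752.5 + 0.61 × 682.8 = 293.475 + 416.508 = 709.983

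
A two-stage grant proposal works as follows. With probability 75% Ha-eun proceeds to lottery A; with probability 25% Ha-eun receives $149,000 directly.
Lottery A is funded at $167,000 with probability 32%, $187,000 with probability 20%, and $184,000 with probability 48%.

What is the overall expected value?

$171,620

EV(A) = 0.32 × 167000 + 0.2 × 187000 + 0.48 × 184000 = 53440 + 37400 + 88320 = 179160
Branch B: 149000 (certain)
Overall = 0.75 × 179160 + 0.25 × 149000 = 134370 + 37250 = 171620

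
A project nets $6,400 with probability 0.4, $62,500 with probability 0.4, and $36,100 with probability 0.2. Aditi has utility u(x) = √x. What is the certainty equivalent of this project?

$28,900

E[u] = 0.4·√6400 + 0.4·√62500 + 0.2·√36100 = 0.4·80 + 0.4·250 + 0.2·190 = 170
CE = (170)² = 28900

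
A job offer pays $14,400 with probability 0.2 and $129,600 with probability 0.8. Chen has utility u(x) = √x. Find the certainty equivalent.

E[u] = 0.2·√14400 + 0.8·√129600 = 0.2·120 + 0.8·360 = 312
CE = (312)² = 97344

$97,344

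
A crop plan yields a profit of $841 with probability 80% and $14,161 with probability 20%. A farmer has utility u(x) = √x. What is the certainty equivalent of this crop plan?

E[u] = 0.8·√841 + 0.2·√14161 = 0.8·29 + 0.2·119 = 47
CE = (47)² = 2209

$2,209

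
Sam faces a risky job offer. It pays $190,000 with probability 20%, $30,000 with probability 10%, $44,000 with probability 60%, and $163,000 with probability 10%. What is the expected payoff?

$83,700

EV = 0.2 × 190000 + 0.1 × 30000 + 0.6 × 44000 + 0.1 × 163000 = 38000 + 3000 + 26400 + 16300 = 83700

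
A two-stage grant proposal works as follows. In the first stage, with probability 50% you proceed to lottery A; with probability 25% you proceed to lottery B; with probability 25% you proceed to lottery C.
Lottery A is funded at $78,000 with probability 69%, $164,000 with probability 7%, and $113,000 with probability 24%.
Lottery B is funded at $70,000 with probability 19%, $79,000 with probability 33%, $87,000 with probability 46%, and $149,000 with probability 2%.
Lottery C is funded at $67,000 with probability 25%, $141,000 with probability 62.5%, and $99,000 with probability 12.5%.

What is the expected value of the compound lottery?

EV(A) = 0.69 × 78000 + 0.07 × 164000 + 0.24 × 113000 = 53820 + 11480 + 27120 = 92420
EV(B) = 0.19 × 70000 + 0.33 × 79000 + 0.46 × 87000 + 0.02 × 149000 = 13300 + 26070 + 40020 + 2980 = 82370
EV(C) = 0.25 × 67000 + 0.625 × 141000 + 0.125 × 99000 = 16750 + 88125 + 12375 = 117250
Overall = 0.5 × 92420 + 0.25 × 82370 + 0.25 × 117250 = 46210 + 20592.5 + 29312.5 = 96115

$96,115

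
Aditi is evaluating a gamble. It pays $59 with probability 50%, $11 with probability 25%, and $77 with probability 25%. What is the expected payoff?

EV = 0.5 × 59 + 0.25 × 11 + 0.25 × 77 = 29.5 + 2.75 + 19.25 = 51.5

$51.50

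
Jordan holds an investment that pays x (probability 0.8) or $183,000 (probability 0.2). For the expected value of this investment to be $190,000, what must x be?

0.8·x + 0.2·183000 = 190000
0.8·x = 190000 − 36600 = 153400
x = 153400 / 0.8 = 191750

x = $191,750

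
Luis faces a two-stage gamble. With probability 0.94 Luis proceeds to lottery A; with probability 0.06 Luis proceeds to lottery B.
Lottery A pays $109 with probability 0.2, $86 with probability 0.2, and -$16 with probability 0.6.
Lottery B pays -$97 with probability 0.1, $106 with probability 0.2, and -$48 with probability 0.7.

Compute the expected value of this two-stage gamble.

EV(A) = 0.2 × 109 + 0.2 × 86 + 0.6 × (-16) = 21.8 + 17.2 − 9.6 = 29.4
EV(B) = 0.1 × (-97) + 0.2 × 106 + 0.7 × (-48) = -9.7 + 21.2 − 33.6 = -22.1
Overall = 0.94 × 29.4 + 0.06 × (-22.1) = 27.636 − 1.326 = 26.31

$26.31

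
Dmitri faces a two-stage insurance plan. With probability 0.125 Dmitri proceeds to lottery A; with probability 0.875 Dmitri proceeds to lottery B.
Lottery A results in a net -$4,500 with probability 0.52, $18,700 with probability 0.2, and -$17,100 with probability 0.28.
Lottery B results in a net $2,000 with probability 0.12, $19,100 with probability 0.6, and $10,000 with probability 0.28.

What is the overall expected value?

$12,264

EV(A) = 0.52 × (-4500) + 0.2 × 18700 + 0.28 × (-17100) = -2340 + 3740 − 4788 = -3388
EV(B) = 0.12 × 2000 + 0.6 × 19100 + 0.28 × 10000 = 240 + 11460 + 2800 = 14500
Overall = 0.125 × (-3388) + 0.875 × 14500 = -423.5 + 12687.5 = 12264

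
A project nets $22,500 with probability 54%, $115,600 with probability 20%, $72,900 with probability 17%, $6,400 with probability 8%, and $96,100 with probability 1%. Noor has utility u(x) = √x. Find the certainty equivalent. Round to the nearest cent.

$41,779.36

E[u] = 0.54·√22500 + 0.2·√115600 + 0.17·√72900 + 0.08·√6400 + 0.01·√96100 = 0.54·150 + 0.2·340 + 0.17·270 + 0.08·80 + 0.01·310 = 204.4
CE = (204.4)² = 41779.36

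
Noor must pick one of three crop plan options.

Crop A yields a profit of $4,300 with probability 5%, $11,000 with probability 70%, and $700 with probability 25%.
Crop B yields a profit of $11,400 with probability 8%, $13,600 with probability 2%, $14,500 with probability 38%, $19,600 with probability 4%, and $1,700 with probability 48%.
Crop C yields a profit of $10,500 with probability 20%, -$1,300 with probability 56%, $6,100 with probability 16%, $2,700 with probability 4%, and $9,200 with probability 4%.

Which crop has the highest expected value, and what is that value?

Crop B ($8,294)

Crop A = 0.05 × 4300 + 0.7 × 11000 + 0.25 × 700 = 215 + 7700 + 175 = 8090
Crop B = 0.08 × 11400 + 0.02 × 13600 + 0.38 × 14500 + 0.04 × 19600 + 0.48 × 1700 = 912 + 272 + 5510 + 784 + 816 = 8294
Crop C = 0.2 × 10500 + 0.56 × (-1300) + 0.16 × 6100 + 0.04 × 2700 + 0.04 × 9200 = 2100 − 728 + 976 + 108 + 368 = 2824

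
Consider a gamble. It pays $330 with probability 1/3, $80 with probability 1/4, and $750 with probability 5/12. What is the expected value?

EV = 1/3 × 330 + 1/4 × 80 + 5/12 × 750 = 110 + 20 + 312.5 = 442.5

$442.50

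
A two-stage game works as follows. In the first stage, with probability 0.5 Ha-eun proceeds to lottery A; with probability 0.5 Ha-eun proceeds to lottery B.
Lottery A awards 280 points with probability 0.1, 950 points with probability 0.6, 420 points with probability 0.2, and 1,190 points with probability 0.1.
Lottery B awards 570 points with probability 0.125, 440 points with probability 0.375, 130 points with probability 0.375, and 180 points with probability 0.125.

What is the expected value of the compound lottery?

EV(A) = 0.1 × 280 + 0.6 × 950 + 0.2 × 420 + 0.1 × 1190 = 28 + 570 + 84 + 119 = 801
EV(B) = 0.125 × 570 + 0.375 × 440 + 0.375 × 130 + 0.125 × 180 = 71.25 + 165 + 48.75 + 22.5 = 307.5
Overall = 0.5 × 801 + 0.5 × 307.5 = 400.5 + 153.75 = 554.25

554.25 points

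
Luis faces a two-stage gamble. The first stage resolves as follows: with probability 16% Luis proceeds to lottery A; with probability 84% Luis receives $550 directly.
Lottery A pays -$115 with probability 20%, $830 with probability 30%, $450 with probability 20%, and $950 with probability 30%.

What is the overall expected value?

EV(A) = 0.2 × (-115) + 0.3 × 830 + 0.2 × 450 + 0.3 × 950 = -23 + 249 + 90 + 285 = 601
Branch B: 550 (certain)
Overall = 0.16 × 601 + 0.84 × 550 = 96.16 + 462 = 558.16

$558.16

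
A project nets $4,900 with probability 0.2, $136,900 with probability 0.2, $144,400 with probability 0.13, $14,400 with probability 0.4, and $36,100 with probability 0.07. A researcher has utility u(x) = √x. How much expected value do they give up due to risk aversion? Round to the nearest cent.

E[u] = 0.2·√4900 + 0.2·√136900 + 0.13·√144400 + 0.4·√14400 + 0.07·√36100 = 0.2·70 + 0.2·370 + 0.13·380 + 0.4·120 + 0.07·190 = 198.7
CE = (198.7)² = 39481.69
Risk premium = EV − CE = 55419 − 39481.69 = 15937.31

$15,937.31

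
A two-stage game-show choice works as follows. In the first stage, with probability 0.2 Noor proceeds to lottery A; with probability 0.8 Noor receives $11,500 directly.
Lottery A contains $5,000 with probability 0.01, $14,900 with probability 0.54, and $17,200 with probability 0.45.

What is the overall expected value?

$12,367.20

EV(A) = 0.01 × 5000 + 0.54 × 14900 + 0.45 × 17200 = 50 + 8046 + 7740 = 15836
Branch B: 11500 (certain)
Overall = 0.2 × 15836 + 0.8 × 11500 = 3167.2 + 9200 = 12367.2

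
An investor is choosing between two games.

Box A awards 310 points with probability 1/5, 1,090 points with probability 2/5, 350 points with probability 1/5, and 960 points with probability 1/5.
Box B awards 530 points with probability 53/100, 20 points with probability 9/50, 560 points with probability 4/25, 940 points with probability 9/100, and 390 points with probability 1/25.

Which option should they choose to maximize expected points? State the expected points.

Box A (760 points)

Box A = 1/5 × 310 + 2/5 × 1090 + 1/5 × 350 + 1/5 × 960 = 62 + 436 + 70 + 192 = 760
Box B = 53/100 × 530 + 9/50 × 20 + 4/25 × 560 + 9/100 × 940 + 1/25 × 390 = 280.9 + 3.6 + 89.6 + 84.6 + 15.6 = 474.3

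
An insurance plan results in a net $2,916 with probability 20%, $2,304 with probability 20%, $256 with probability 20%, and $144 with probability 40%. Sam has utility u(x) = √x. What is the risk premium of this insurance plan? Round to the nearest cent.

E[u] = 0.2·√2916 + 0.2·√2304 + 0.2·√256 + 0.4·√144 = 0.2·54 + 0.2·48 + 0.2·16 + 0.4·12 = 28.4
CE = (28.4)² = 806.56
Risk premium = EV − CE = 1152.8 − 806.56 = 346.24

$346.24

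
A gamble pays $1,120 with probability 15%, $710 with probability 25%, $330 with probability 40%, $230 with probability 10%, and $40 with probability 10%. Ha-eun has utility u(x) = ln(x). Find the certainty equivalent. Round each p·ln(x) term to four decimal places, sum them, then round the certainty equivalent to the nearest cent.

$374.95

E[u] = 0.15·ln(1120) + 0.25·ln(710) + 0.4·ln(330) + 0.1·ln(230) + 0.1·ln(40) = 1.0532 + 1.6413 + 2.3196 + 0.5438 + 0.3689 = 5.9268
CE = e^5.9268 ≈ 374.95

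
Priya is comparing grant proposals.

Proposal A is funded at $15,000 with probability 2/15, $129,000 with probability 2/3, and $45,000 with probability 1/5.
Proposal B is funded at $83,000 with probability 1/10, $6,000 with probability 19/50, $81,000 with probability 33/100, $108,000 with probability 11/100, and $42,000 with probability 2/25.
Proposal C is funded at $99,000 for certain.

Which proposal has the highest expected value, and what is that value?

Proposal A = 2/15 × 15000 + 2/3 × 129000 + 1/5 × 45000 = 2000 + 86000 + 9000 = 97000
Proposal B = 1/10 × 83000 + 19/50 × 6000 + 33/100 × 81000 + 11/100 × 108000 + 2/25 × 42000 = 8300 + 2280 + 26730 + 11880 + 3360 = 52550
Proposal C: 99000 (certain)

Proposal C ($99,000)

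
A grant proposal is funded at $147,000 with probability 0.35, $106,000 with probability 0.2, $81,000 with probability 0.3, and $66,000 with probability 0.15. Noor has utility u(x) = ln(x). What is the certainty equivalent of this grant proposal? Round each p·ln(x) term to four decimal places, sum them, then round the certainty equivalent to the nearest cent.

E[u] = 0.35·ln(147000) + 0.2·ln(106000) + 0.3·ln(81000) + 0.15·ln(66000) = 4.1644 + 2.3142 + 3.3907 + 1.6646 = 11.5339
CE = e^11.5339 ≈ 102119.60

$102,119.60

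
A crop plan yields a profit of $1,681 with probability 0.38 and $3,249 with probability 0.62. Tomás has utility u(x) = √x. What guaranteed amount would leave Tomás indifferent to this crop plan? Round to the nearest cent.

$2,592.85

E[u] = 0.38·√1681 + 0.62·√3249 = 0.38·41 + 0.62·57 = 50.92
CE = (50.92)² = 2592.8464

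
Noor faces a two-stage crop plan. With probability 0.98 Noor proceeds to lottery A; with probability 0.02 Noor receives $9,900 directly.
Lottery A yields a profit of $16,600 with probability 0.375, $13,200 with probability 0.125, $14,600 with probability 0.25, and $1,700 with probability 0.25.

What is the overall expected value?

$11,909

EV(A) = 0.375 × 16600 + 0.125 × 13200 + 0.25 × 14600 + 0.25 × 1700 = 6225 + 1650 + 3650 + 425 = 11950
Branch B: 9900 (certain)
Overall = 0.98 × 11950 + 0.02 × 9900 = 11711 + 198 = 11909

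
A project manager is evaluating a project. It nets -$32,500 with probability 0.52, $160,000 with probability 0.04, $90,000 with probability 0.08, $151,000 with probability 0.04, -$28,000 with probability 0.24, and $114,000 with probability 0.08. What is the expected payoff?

EV = 0.52 × (-32500) + 0.04 × 160000 + 0.08 × 90000 + 0.04 × 151000 + 0.24 × (-28000) + 0.08 × 114000 = -16900 + 6400 + 7200 + 6040 − 6720 + 9120 = 5140

$5,140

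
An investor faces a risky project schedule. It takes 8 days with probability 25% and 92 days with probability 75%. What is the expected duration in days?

71 days

EV = 0.25 × 8 + 0.75 × 92 = 2 + 69 = 71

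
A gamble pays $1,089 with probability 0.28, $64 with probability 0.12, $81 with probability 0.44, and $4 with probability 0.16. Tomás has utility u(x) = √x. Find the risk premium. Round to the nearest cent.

$139.21

E[u] = 0.28·√1089 + 0.12·√64 + 0.44·√81 + 0.16·√4 = 0.28·33 + 0.12·8 + 0.44·9 + 0.16·2 = 14.48
CE = (14.48)² = 209.6704
Risk premium = EV − CE = 348.88 − 209.6704 = 139.2096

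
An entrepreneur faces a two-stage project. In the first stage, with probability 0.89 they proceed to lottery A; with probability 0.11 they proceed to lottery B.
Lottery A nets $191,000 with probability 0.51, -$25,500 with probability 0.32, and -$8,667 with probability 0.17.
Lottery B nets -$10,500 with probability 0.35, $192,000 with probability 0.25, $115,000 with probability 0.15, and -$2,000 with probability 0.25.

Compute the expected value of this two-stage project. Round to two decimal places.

$84,839.43

EV(A) = 0.51 × 191000 + 0.32 × (-25500) + 0.17 × (-8667) = 97410 − 8160 − 1473.39 = 87776.61
EV(B) = 0.35 × (-10500) + 0.25 × 192000 + 0.15 × 115000 + 0.25 × (-2000) = -3675 + 48000 + 17250 − 500 = 61075
Overall = 0.89 × 87776.61 + 0.11 × 61075 = 78121.1829 + 6718.25 = 84839.4329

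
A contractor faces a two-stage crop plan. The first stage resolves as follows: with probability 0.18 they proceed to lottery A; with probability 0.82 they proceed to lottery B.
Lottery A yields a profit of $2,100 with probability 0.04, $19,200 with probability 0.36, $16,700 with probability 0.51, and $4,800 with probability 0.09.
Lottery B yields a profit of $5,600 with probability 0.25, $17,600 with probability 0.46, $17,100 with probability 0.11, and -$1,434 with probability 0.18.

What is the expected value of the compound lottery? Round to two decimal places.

$11,987.58

EV(A) = 0.04 × 2100 + 0.36 × 19200 + 0.51 × 16700 + 0.09 × 4800 = 84 + 6912 + 8517 + 432 = 15945
EV(B) = 0.25 × 5600 + 0.46 × 17600 + 0.11 × 17100 + 0.18 × (-1434) = 1400 + 8096 + 1881 − 258.12 = 11118.88
Overall = 0.18 × 15945 + 0.82 × 11118.88 = 2870.1 + 9117.4816 = 11987.5816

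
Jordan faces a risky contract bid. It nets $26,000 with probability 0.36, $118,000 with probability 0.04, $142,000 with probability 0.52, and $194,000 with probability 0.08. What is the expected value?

EV = 0.36 × 26000 + 0.04 × 118000 + 0.52 × 142000 + 0.08 × 194000 = 9360 + 4720 + 73840 + 15520 = 103440

$103,440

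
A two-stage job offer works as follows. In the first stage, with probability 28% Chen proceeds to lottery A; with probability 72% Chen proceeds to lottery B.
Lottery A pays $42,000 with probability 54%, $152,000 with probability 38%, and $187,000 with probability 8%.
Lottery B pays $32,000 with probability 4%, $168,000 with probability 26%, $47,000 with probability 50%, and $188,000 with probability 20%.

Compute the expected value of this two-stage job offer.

EV(A) = 0.54 × 42000 + 0.38 × 152000 + 0.08 × 187000 = 22680 + 57760 + 14960 = 95400
EV(B) = 0.04 × 32000 + 0.26 × 168000 + 0.5 × 47000 + 0.2 × 188000 = 1280 + 43680 + 23500 + 37600 = 106060
Overall = 0.28 × 95400 + 0.72 × 106060 = 26712 + 76363.2 = 103075.2

$103,075.20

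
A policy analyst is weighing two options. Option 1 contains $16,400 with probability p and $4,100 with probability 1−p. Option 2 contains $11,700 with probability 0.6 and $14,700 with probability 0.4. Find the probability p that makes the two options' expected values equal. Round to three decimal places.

p = 0.715

EV(Option 2) = 0.6 × 11700 + 0.4 × 14700 = 7020 + 5880 = 12900
p·16400 + (1−p)·4100 = 12900
12300p + 4100 = 12900
p = (12900 − 4100) / 12300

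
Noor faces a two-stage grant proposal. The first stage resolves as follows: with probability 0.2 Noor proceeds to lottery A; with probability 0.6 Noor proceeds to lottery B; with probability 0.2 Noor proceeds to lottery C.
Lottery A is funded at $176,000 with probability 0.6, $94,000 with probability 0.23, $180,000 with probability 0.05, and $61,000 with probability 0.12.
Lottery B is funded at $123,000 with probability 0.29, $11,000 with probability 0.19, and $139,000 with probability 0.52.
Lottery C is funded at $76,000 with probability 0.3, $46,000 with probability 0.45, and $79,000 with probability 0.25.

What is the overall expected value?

$107,382

EV(A) = 0.6 × 176000 + 0.23 × 94000 + 0.05 × 180000 + 0.12 × 61000 = 105600 + 21620 + 9000 + 7320 = 143540
EV(B) = 0.29 × 123000 + 0.19 × 11000 + 0.52 × 139000 = 35670 + 2090 + 72280 = 110040
EV(C) = 0.3 × 76000 + 0.45 × 46000 + 0.25 × 79000 = 22800 + 20700 + 19750 = 63250
Overall = 0.2 × 143540 + 0.6 × 110040 + 0.2 × 63250 = 28708 + 66024 + 12650 = 107382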